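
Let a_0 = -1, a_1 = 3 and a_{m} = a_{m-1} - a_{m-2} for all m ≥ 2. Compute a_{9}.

1

The ordinary generating function has denominator 1 - z + z^2.
Iterating the recurrence: a_0,…,a_{9} = -1, 3, 4, 1, -3, -4, -1, 3, 4, 1.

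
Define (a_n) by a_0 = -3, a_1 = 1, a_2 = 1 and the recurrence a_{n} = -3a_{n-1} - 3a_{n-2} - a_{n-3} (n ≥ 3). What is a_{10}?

17

The ordinary generating function has denominator 1 + 3z + 3z^2 + z^3.
Iterating the recurrence: a_0,…,a_{10} = -3, 1, 1, -3, 5, -7, 9, -11, 13, -15, 17.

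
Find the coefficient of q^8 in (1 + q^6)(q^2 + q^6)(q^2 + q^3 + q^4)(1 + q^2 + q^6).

2

(1 + q^6) has coefficients 1,0,0,0,0,0,1 for degrees 0…6.
(q^2 + q^6) has coefficients 0,0,1,0,0,0,1,0,0 for degrees 0…8.
Multiplying by (q^2 + q^3 + q^4) gives running coefficients 0,0,0,0,1,1,1,0,1 for degrees 0…8.
Finally multiplying by (1 + q^2 + q^6), the product of all factors after the first has coefficients 0,0,0,0,1,1,2,1,2 for degrees 0…8.
[q^8] = 1·2 + 1·0 = 2.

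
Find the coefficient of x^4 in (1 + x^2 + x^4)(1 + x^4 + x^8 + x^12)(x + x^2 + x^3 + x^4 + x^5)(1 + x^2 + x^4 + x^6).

(1 + x^2 + x^4) has coefficients 1,0,1,0,1 for degrees 0…4.
(1 + x^4 + x^8 + x^12) has coefficients 1,0,0,0,1 for degrees 0…4.
Multiplying by (x + x^2 + x^3 + x^4 + x^5) gives running coefficients 0,1,1,1,1 for degrees 0…4.
Finally multiplying by (1 + x^2 + x^4 + x^6), the product of all factors after the first has coefficients 0,1,1,2,2 for degrees 0…4.
[x^4] = 1·2 + 1·1 + 1·0 = 3.

3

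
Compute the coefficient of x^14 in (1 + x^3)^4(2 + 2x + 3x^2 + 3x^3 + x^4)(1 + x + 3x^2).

(1 + x^3)^4 has coefficients 1,0,0,4,0,0,6,0,0,4,0,0,1 for degrees 0…12.
(2 + 2x + 3x^2 + 3x^3 + x^4) has coefficients 2,2,3,3,1,0,0,0,0,0,0,0,0,0,0 for degrees 0…14.
Finally multiplying by (1 + x + 3x^2), the product of all factors after the first has coefficients 2,4,11,12,13,10,3,0,0,0,0,0,0,0,0 for degrees 0…14.
[x^14] = 1·0 + 4·0 + 6·0 + 4·10 + 1·11 = 51.

51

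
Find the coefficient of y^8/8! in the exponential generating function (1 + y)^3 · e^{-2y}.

The EGF product rule gives c_8 = Σ_{k_1+k_2=8} C(8; k_1,k_2) · ∏ g_i(k_i), where (1+y)^3 gives the falling factorial (3)_k; e^{-2y} gives (-2)^k.
g_1(k) for k = 0…8: 1, 3, 6, 6, 0, 0, 0, 0, 0.
g_2(k) for k = 0…8: 1, -2, 4, -8, 16, -32, 64, -128, 256.
c_8 = Σ_k C(8,k)·g_1(k)·g_2(8−k) = 1·1·256 + 8·3·(-128) + 28·6·64 + 56·6·(-32) = 256 − 3072 + 10752 − 10752 = -2816.

-2816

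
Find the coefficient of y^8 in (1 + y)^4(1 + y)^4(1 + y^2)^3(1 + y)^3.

2596

(1 + y)^4 has coefficients 1,4,6,4,1 for degrees 0…4.
(1 + y)^4 has coefficients 1,4,6,4,1,0,0,0,0 for degrees 0…8.
Multiplying by (1 + y^2)^3 gives running coefficients 1,4,9,16,22,24,22,16,9 for degrees 0…8.
Finally multiplying by (1 + y)^3, the product of all factors after the first has coefficients 1,7,24,56,101,147,176,176,147 for degrees 0…8.
[y^8] = 1·147 + 4·176 + 6·176 + 4·147 + 1·101 = 2596.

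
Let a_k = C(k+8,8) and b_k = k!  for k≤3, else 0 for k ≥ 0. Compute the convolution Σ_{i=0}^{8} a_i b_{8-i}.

33033

The convolution is the t^8 coefficient of A(t)B(t).
Σ = 1·0 + 9·0 + 45·0 + 165·0 + 495·0 + 1287·6 + 3003·2 + 6435·1 + 12870·1 = 33033.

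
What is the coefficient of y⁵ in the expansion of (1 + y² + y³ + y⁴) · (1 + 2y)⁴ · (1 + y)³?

359

(1 + y² + y³ + y⁴) has coefficients 1,0,1,1,1 for degrees 0…4.
(1 + 2y)⁴ has coefficients 1,8,24,32,16,0 for degrees 0…5.
Finally multiplying by (1 + y)³, the product of all factors after the first has coefficients 1,11,51,129,192,168 for degrees 0…5.
[y⁵] = 1·168 + 1·129 + 1·51 + 1·11 = 359.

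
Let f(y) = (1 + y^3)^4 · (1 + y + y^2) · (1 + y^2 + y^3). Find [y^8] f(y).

(1 + y^3)^4 has coefficients 1,0,0,4,0,0,6,0,0 for degrees 0…8.
(1 + y + y^2) has coefficients 1,1,1,0,0,0,0,0,0 for degrees 0…8.
Finally multiplying by (1 + y^2 + y^3), the product of all factors after the first has coefficients 1,1,2,2,2,1,0,0,0 for degrees 0…8.
[y^8] = 1·0 + 4·1 + 6·2 = 16.

16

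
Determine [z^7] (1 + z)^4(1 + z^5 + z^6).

(1 + z)^4 has coefficients 1,4,6,4,1 for degrees 0…4.
(1 + z^5 + z^6) has coefficients 1,0,0,0,0,1,1,0 for degrees 0…7.
[z^7] = 1·0 + 4·1 + 6·1 + 4·0 + 1·0 = 10.

10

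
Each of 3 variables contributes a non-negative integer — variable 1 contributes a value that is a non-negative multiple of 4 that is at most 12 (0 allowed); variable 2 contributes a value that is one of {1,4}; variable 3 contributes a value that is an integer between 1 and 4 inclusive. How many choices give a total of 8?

The generating function for the choices is (1 + q^4 + q^8 + q^12)·(q + q^4)·(q + q^2 + q^3 + q^4); the count is [q^8].
(1 + q^4 + q^8 + q^12) has coefficients 1,0,0,0,1,0,0,0,1 for degrees 0…8.
(q + q^4) has coefficients 0,1,0,0,1,0,0,0,0 for degrees 0…8.
Finally multiplying by (q + q^2 + q^3 + q^4), the product of all factors after the first has coefficients 0,0,1,1,1,2,1,1,1 for degrees 0…8.
[q^8] = 1·1 + 1·1 + 1·0 = 2.

2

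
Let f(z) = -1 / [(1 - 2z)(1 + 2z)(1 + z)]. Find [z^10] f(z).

The denominator gives the recurrence a_n = −a_(n−1) + 4a_(n−2) + 4a_(n−3) for n ≥ 3; the numerator fixes a_0 = -1, a_1 = 1, a_2 = -5.
Iterating: -1, 1, -5, 5, -21, 21, -85, 85, -341, 341, -1365, so a_10 = -1365.

-1365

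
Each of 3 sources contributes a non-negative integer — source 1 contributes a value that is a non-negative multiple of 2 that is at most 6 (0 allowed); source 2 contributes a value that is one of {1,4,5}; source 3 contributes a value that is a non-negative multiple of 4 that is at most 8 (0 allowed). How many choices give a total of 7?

The generating function for the choices is (1 + q^2 + q^4 + q^6)·(q + q^4 + q^5)·(1 + q^4 + q^8); the count is [q^7].
(1 + q^2 + q^4 + q^6) has coefficients 1,0,1,0,1,0,1 for degrees 0…6.
(q + q^4 + q^5) has coefficients 0,1,0,0,1,1,0,0 for degrees 0…7.
Finally multiplying by (1 + q^4 + q^8), the product of all factors after the first has coefficients 0,1,0,0,1,2,0,0 for degrees 0…7.
[q^7] = 1·0 + 1·2 + 1·0 + 1·1 = 3.

3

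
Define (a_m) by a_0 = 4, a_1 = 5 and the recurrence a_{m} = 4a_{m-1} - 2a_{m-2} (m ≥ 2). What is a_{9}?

The ordinary generating function has denominator 1 - 4q + 2q^2.
Iterating the recurrence: a_0,…,a_{9} = 4, 5, 12, 38, 128, 436, 1488, 5080, 17344, 59216.

59216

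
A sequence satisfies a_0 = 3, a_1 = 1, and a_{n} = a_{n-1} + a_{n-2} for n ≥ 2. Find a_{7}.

The ordinary generating function has denominator 1 - z - z^2.
Iterating the recurrence: a_0,…,a_{7} = 3, 1, 4, 5, 9, 14, 23, 37.

37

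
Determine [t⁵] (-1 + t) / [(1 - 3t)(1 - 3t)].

-1053

The denominator gives the recurrence a_n = 6a_(n−1) − 9a_(n−2) for n ≥ 2; the numerator fixes a_0 = -1, a_1 = -5.
Iterating: -1, -5, -21, -81, -297, -1053, so a_5 = -1053.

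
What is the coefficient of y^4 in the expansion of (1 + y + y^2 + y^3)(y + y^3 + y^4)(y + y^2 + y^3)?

(1 + y + y^2 + y^3) has coefficients 1,1,1,1 for degrees 0…3.
(y + y^3 + y^4) has coefficients 0,1,0,1,1 for degrees 0…4.
Finally multiplying by (y + y^2 + y^3), the product of all factors after the first has coefficients 0,0,1,1,2 for degrees 0…4.
[y^4] = 1·2 + 1·1 + 1·1 + 1·0 = 4.

4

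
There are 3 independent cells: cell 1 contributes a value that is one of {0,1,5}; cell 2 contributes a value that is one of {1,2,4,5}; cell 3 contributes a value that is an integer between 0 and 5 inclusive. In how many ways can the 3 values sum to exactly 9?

7

The generating function for the choices is (1 + q + q⁵)·(q + q² + q⁴ + q⁵)·(1 + q + q² + q³ + q⁴ + q⁵); the count is [q⁹].
(1 + q + q⁵) has coefficients 1,1,0,0,0,1 for degrees 0…5.
(q + q² + q⁴ + q⁵) has coefficients 0,1,1,0,1,1,0,0,0,0 for degrees 0…9.
Finally multiplying by (1 + q + q² + q³ + q⁴ + q⁵), the product of all factors after the first has coefficients 0,1,2,2,3,4,4,3,2,2 for degrees 0…9.
[q⁹] = 1·2 + 1·2 + 1·3 = 7.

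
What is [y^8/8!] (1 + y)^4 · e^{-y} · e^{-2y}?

The EGF product rule gives c_8 = Σ_{k_1+k_2+k_3=8} C(8; k_1,k_2,k_3) · ∏ g_i(k_i), where (1+y)^4 gives the falling factorial (4)_k; e^{-y} gives (-1)^k; e^{-2y} gives (-2)^k.
g_1(k) for k = 0…8: 1, 4, 12, 24, 24, 0, 0, 0, 0.
g_2(k) for k = 0…8: 1, -1, 1, -1, 1, -1, 1, -1, 1.
g_3(k) for k = 0…8: 1, -2, 4, -8, 16, -32, 64, -128, 256.
First combine the last two factors: h(k) = Σ_j C(k,j)·g_2(j)·g_3(k−j) for k = 0…8: 1, -3, 9, -27, 81, -243, 729, -2187, 6561.
c_8 = Σ_k C(8,k)·g_1(k)·h(8−k) = 1·1·6561 + 8·4·(-2187) + 28·12·729 + 56·24·(-243) + 70·24·81 = 6561 − 69984 + 244944 − 326592 + 136080 = -8991.

-8991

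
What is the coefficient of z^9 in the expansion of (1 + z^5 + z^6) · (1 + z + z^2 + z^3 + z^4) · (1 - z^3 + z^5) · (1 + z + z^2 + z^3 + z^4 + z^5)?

(1 + z^5 + z^6) has coefficients 1,0,0,0,0,1,1 for degrees 0…6.
(1 + z + z^2 + z^3 + z^4) has coefficients 1,1,1,1,1,0,0,0,0,0 for degrees 0…9.
Multiplying by (1 - z^3 + z^5) gives running coefficients 1,1,1,0,0,0,0,0,1,1 for degrees 0…9.
Finally multiplying by (1 + z + z^2 + z^3 + z^4 + z^5), the product of all factors after the first has coefficients 1,2,3,3,3,3,2,1,1,2 for degrees 0…9.
[z^9] = 1·2 + 1·3 + 1·3 = 8.

8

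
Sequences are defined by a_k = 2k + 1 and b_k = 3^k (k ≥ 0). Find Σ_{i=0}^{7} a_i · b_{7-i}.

6552

The convolution is the t^7 coefficient of A(t)B(t).
Σ = 1·2187 + 3·729 + 5·243 + 7·81 + 9·27 + 11·9 + 13·3 + 15·1 = 6552.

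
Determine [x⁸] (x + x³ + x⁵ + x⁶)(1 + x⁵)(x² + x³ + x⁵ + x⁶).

(x + x³ + x⁵ + x⁶) has coefficients 0,1,0,1,0,1,1 for degrees 0…6.
(1 + x⁵) has coefficients 1,0,0,0,0,1,0,0,0 for degrees 0…8.
Finally multiplying by (x² + x³ + x⁵ + x⁶), the product of all factors after the first has coefficients 0,0,1,1,0,1,1,1,1 for degrees 0…8.
[x⁸] = 1·1 + 1·1 + 1·1 + 1·1 = 4.

4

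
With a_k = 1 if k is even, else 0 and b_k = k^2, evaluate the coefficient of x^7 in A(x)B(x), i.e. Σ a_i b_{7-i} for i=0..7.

84

This is [x^7] in the product of the two ordinary generating functions.
Σ = 1·49 + 0·36 + 1·25 + 0·16 + 1·9 + 0·4 + 1·1 + 0·0 = 84.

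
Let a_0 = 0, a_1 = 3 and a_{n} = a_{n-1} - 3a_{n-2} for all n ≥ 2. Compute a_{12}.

The ordinary generating function has denominator 1 - q + 3q^2.
Iterating the recurrence: a_0,…,a_{12} = 0, 3, 3, -6, -15, 3, 48, 39, -105, -222, 93, 759, 480.

480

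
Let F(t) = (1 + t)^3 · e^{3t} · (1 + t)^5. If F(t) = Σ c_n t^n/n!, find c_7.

The EGF product rule gives c_7 = Σ_{k_1+k_2+k_3=7} C(7; k_1,k_2,k_3) · ∏ g_i(k_i), where (1+t)^3 gives the falling factorial (3)_k; e^{3t} gives (3)^k; (1+t)^5 gives the falling factorial (5)_k.
g_1(k) for k = 0…7: 1, 3, 6, 6, 0, 0, 0, 0.
g_2(k) for k = 0…7: 1, 3, 9, 27, 81, 243, 729, 2187.
g_3(k) for k = 0…7: 1, 5, 20, 60, 120, 120, 0, 0.
First combine the last two factors: h(k) = Σ_j C(k,j)·g_2(j)·g_3(k−j) for k = 0…7: 1, 8, 59, 402, 2541, 14988, 83079, 435942.
c_7 = Σ_k C(7,k)·g_1(k)·h(7−k) = 1·1·435942 + 7·3·83079 + 21·6·14988 + 35·6·2541 = 435942 + 1744659 + 1888488 + 533610 = 4602699.

4602699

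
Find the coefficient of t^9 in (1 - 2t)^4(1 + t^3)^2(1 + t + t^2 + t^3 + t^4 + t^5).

1

(1 - 2t)^4 has coefficients 1,-8,24,-32,16 for degrees 0…4.
(1 + t^3)^2 has coefficients 1,0,0,2,0,0,1,0,0,0 for degrees 0…9.
Finally multiplying by (1 + t + t^2 + t^3 + t^4 + t^5), the product of all factors after the first has coefficients 1,1,1,3,3,3,3,3,3,1 for degrees 0…9.
[t^9] = 1·1 − 8·3 + 24·3 − 32·3 + 16·3 = 1.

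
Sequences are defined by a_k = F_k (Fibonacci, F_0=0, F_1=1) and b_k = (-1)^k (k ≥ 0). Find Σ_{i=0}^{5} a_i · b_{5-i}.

4

This is [x^5] in the product of the two ordinary generating functions.
Σ = 0·(-1) + 1·1 + 1·(-1) + 2·1 + 3·(-1) + 5·1 = 4.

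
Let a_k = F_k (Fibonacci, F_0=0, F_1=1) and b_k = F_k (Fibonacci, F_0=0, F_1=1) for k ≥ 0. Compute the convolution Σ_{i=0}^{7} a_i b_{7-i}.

Write out a_i and b_{7-i} for i = 0,…,7 and sum the products.
Σ = 0·13 + 1·8 + 1·5 + 2·3 + 3·2 + 5·1 + 8·1 + 13·0 = 38.

38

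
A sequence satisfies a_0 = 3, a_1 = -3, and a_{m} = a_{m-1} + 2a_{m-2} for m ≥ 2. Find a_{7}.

-3

The ordinary generating function has denominator 1 - z - 2z^2.
Iterating the recurrence: a_0,…,a_{7} = 3, -3, 3, -3, 3, -3, 3, -3.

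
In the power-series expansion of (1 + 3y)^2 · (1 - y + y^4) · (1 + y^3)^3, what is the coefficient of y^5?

(1 + 3y)^2 has coefficients 1,6,9 for degrees 0…2.
(1 - y + y^4) has coefficients 1,-1,0,0,1,0 for degrees 0…5.
Finally multiplying by (1 + y^3)^3, the product of all factors after the first has coefficients 1,-1,0,3,-2,0 for degrees 0…5.
[y^5] = 1·0 + 6·(-2) + 9·3 = 15.

15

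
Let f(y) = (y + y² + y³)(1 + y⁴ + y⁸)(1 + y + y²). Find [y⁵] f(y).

(y + y² + y³) has coefficients 0,1,1,1 for degrees 0…3.
(1 + y⁴ + y⁸) has coefficients 1,0,0,0,1,0 for degrees 0…5.
Finally multiplying by (1 + y + y²), the product of all factors after the first has coefficients 1,1,1,0,1,1 for degrees 0…5.
[y⁵] = 1·1 + 1·0 + 1·1 = 2.

2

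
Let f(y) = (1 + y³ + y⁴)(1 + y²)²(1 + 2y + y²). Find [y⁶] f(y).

(1 + y³ + y⁴) has coefficients 1,0,0,1,1 for degrees 0…4.
(1 + y²)² has coefficients 1,0,2,0,1,0,0 for degrees 0…6.
Finally multiplying by (1 + 2y + y²), the product of all factors after the first has coefficients 1,2,3,4,3,2,1 for degrees 0…6.
[y⁶] = 1·1 + 1·4 + 1·3 = 8.

8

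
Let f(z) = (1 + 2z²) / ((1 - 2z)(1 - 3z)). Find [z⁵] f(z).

The denominator gives the recurrence a_n = 5a_(n−1) − 6a_(n−2) for n ≥ 3; the numerator fixes a_0 = 1, a_1 = 5, a_2 = 21.
Iterating: 1, 5, 21, 75, 249, 795, so a_5 = 795.

795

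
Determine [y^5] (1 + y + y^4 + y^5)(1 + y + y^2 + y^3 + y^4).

3

(1 + y + y^4 + y^5) has coefficients 1,1,0,0,1,1 for degrees 0…5.
(1 + y + y^2 + y^3 + y^4) has coefficients 1,1,1,1,1,0 for degrees 0…5.
[y^5] = 1·0 + 1·1 + 1·1 + 1·1 = 3.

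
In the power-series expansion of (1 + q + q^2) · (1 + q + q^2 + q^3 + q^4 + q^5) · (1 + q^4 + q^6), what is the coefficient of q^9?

6

(1 + q + q^2) has coefficients 1,1,1 for degrees 0…2.
(1 + q + q^2 + q^3 + q^4 + q^5) has coefficients 1,1,1,1,1,1,0,0,0,0 for degrees 0…9.
Finally multiplying by (1 + q^4 + q^6), the product of all factors after the first has coefficients 1,1,1,1,2,2,2,2,2,2 for degrees 0…9.
[q^9] = 1·2 + 1·2 + 1·2 = 6.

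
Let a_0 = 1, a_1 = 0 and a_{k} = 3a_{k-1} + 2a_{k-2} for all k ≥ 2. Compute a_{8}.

The ordinary generating function has denominator 1 - 3y - 2y^2.
Iterating the recurrence: a_0,…,a_{8} = 1, 0, 2, 6, 22, 78, 278, 990, 3526.

3526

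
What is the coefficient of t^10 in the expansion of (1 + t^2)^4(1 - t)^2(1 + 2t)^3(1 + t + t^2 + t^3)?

-34

(1 + t^2)^4 has coefficients 1,0,4,0,6,0,4,0,1 for degrees 0…8.
(1 - t)^2 has coefficients 1,-2,1,0,0,0,0,0,0,0,0 for degrees 0…10.
Multiplying by (1 + 2t)^3 gives running coefficients 1,4,1,-10,-4,8,0,0,0,0,0 for degrees 0…10.
Finally multiplying by (1 + t + t^2 + t^3), the product of all factors after the first has coefficients 1,5,6,-4,-9,-5,-6,4,8,0,0 for degrees 0…10.
[t^10] = 1·0 + 4·8 + 6·(-6) + 4·(-9) + 1·6 = -34.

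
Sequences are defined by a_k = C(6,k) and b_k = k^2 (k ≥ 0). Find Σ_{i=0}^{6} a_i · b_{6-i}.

672

Write out a_i and b_{6-i} for i = 0,…,6 and sum the products.
Σ = 1·36 + 6·25 + 15·16 + 20·9 + 15·4 + 6·1 + 1·0 = 672.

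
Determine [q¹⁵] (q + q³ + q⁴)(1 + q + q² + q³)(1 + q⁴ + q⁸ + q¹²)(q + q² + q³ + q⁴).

(q + q³ + q⁴) has coefficients 0,1,0,1,1 for degrees 0…4.
(1 + q + q² + q³) has coefficients 1,1,1,1,0,0,0,0,0,0,0,0,0,0,0,0 for degrees 0…15.
Multiplying by (1 + q⁴ + q⁸ + q¹²) gives running coefficients 1,1,1,1,1,1,1,1,1,1,1,1,1,1,1,1 for degrees 0…15.
Finally multiplying by (q + q² + q³ + q⁴), the product of all factors after the first has coefficients 0,1,2,3,4,4,4,4,4,4,4,4,4,4,4,4 for degrees 0…15.
[q¹⁵] = 1·4 + 1·4 + 1·4 = 12.

12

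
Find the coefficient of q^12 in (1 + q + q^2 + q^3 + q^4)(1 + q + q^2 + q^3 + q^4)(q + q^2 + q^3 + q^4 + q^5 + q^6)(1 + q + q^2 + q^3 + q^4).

(1 + q + q^2 + q^3 + q^4) has coefficients 1,1,1,1,1 for degrees 0…4.
(1 + q + q^2 + q^3 + q^4) has coefficients 1,1,1,1,1,0,0,0,0,0,0,0,0 for degrees 0…12.
Multiplying by (q + q^2 + q^3 + q^4 + q^5 + q^6) gives running coefficients 0,1,2,3,4,5,5,4,3,2,1,0,0 for degrees 0…12.
Finally multiplying by (1 + q + q^2 + q^3 + q^4), the product of all factors after the first has coefficients 0,1,3,6,10,15,19,21,21,19,15,10,6 for degrees 0…12.
[q^12] = 1·6 + 1·10 + 1·15 + 1·19 + 1·21 = 71.

71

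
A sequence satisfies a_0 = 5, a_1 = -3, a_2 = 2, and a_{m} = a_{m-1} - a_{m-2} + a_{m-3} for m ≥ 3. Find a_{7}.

10

The ordinary generating function has denominator 1 - q + q^2 - q^3.
Iterating the recurrence: a_0,…,a_{7} = 5, -3, 2, 10, 5, -3, 2, 10.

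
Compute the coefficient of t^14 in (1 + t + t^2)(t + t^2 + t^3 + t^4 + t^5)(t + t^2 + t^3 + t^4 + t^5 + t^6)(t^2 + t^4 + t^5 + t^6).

38

(1 + t + t^2) has coefficients 1,1,1 for degrees 0…2.
(t + t^2 + t^3 + t^4 + t^5) has coefficients 0,1,1,1,1,1,0,0,0,0,0,0,0,0,0 for degrees 0…14.
Multiplying by (t + t^2 + t^3 + t^4 + t^5 + t^6) gives running coefficients 0,0,1,2,3,4,5,5,4,3,2,1,0,0,0 for degrees 0…14.
Finally multiplying by (t^2 + t^4 + t^5 + t^6), the product of all factors after the first has coefficients 0,0,0,0,1,2,4,7,11,14,16,17,16,13,9 for degrees 0…14.
[t^14] = 1·9 + 1·13 + 1·16 = 38.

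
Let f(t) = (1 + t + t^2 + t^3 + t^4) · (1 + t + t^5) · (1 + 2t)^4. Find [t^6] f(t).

161

(1 + t + t^2 + t^3 + t^4) has coefficients 1,1,1,1,1 for degrees 0…4.
(1 + t + t^5) has coefficients 1,1,0,0,0,1,0 for degrees 0…6.
Finally multiplying by (1 + 2t)^4, the product of all factors after the first has coefficients 1,9,32,56,48,17,8 for degrees 0…6.
[t^6] = 1·8 + 1·17 + 1·48 + 1·56 + 1·32 = 161.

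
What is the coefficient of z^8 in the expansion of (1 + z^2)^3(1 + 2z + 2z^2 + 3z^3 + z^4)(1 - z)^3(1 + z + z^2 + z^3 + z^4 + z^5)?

-9

(1 + z^2)^3 has coefficients 1,0,3,0,3,0,1 for degrees 0…6.
(1 + 2z + 2z^2 + 3z^3 + z^4) has coefficients 1,2,2,3,1,0,0,0,0 for degrees 0…8.
Multiplying by (1 - z)^3 gives running coefficients 1,-1,-1,2,-4,4,0,-1,0 for degrees 0…8.
Finally multiplying by (1 + z + z^2 + z^3 + z^4 + z^5), the product of all factors after the first has coefficients 1,0,-1,1,-3,1,0,0,1 for degrees 0…8.
[z^8] = 1·1 + 3·0 + 3·(-3) + 1·(-1) = -9.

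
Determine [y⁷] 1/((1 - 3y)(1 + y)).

Partial fractions give a closed form: a_n = (3/4)·3^n + (1/4)·(-1)^n.
At n = 7: a_7 = 1640.

1640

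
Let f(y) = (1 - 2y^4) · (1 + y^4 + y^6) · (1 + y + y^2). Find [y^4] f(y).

(1 - 2y^4) has coefficients 1,0,0,0,-2 for degrees 0…4.
(1 + y^4 + y^6) has coefficients 1,0,0,0,1 for degrees 0…4.
Finally multiplying by (1 + y + y^2), the product of all factors after the first has coefficients 1,1,1,0,1 for degrees 0…4.
[y^4] = 1·1 − 2·1 = -1.

-1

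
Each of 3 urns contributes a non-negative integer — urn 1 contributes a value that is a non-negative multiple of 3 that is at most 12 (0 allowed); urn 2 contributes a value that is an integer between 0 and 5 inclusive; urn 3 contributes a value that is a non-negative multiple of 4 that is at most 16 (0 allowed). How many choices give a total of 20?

7

The generating function for the choices is (1 + t^3 + t^6 + t^9 + t^12)·(1 + t + t^2 + t^3 + t^4 + t^5)·(1 + t^4 + t^8 + t^12 + t^16); the count is [t^20].
(1 + t^3 + t^6 + t^9 + t^12) has coefficients 1,0,0,1,0,0,1,0,0,1,0,0,1 for degrees 0…12.
(1 + t + t^2 + t^3 + t^4 + t^5) has coefficients 1,1,1,1,1,1,0,0,0,0,0,0,0,0,0,0,0,0,0,0,0 for degrees 0…20.
Finally multiplying by (1 + t^4 + t^8 + t^12 + t^16), the product of all factors after the first has coefficients 1,1,1,1,2,2,1,1,2,2,1,1,2,2,1,1,2,2,1,1,1 for degrees 0…20.
[t^20] = 1·1 + 1·2 + 1·1 + 1·1 + 1·2 = 7.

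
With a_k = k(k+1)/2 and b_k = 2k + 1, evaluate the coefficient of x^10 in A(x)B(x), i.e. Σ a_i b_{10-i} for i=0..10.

1210

Write out a_i and b_{10-i} for i = 0,…,10 and sum the products.
Σ = 0·21 + 1·19 + 3·17 + 6·15 + 10·13 + 15·11 + 21·9 + 28·7 + 36·5 + 45·3 + 55·1 = 1210.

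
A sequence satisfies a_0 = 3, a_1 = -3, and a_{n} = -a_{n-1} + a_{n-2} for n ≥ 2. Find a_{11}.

-432

The ordinary generating function has denominator 1 + z - z^2.
Iterating the recurrence: a_0,…,a_{11} = 3, -3, 6, -9, 15, -24, 39, -63, 102, -165, 267, -432.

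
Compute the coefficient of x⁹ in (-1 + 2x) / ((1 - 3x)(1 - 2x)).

-19683

Partial fractions give a closed form: a_n = (-1)·3^n.
At n = 9: a_9 = -19683.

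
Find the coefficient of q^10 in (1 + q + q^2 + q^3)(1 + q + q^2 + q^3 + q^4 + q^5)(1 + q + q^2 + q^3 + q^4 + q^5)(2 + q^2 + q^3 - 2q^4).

(1 + q + q^2 + q^3) has coefficients 1,1,1,1 for degrees 0…3.
(1 + q + q^2 + q^3 + q^4 + q^5) has coefficients 1,1,1,1,1,1,0,0,0,0,0 for degrees 0…10.
Multiplying by (1 + q + q^2 + q^3 + q^4 + q^5) gives running coefficients 1,2,3,4,5,6,5,4,3,2,1 for degrees 0…10.
Finally multiplying by (2 + q^2 + q^3 - 2q^4), the product of all factors after the first has coefficients 2,4,7,11,13,15,13,11,7,1,-1 for degrees 0…10.
[q^10] = 1·(-1) + 1·1 + 1·7 + 1·11 = 18.

18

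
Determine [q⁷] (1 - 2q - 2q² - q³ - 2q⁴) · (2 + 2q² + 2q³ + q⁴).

-5

(1 - 2q - 2q² - q³ - 2q⁴) has coefficients 1,-2,-2,-1,-2 for degrees 0…4.
(2 + 2q² + 2q³ + q⁴) has coefficients 2,0,2,2,1,0,0,0 for degrees 0…7.
[q⁷] = 1·0 − 2·0 − 2·0 − 1·1 − 2·2 = -5.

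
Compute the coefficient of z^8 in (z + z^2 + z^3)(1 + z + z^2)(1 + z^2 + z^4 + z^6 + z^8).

4

(z + z^2 + z^3) has coefficients 0,1,1,1 for degrees 0…3.
(1 + z + z^2) has coefficients 1,1,1,0,0,0,0,0,0 for degrees 0…8.
Finally multiplying by (1 + z^2 + z^4 + z^6 + z^8), the product of all factors after the first has coefficients 1,1,2,1,2,1,2,1,2 for degrees 0…8.
[z^8] = 1·1 + 1·2 + 1·1 = 4.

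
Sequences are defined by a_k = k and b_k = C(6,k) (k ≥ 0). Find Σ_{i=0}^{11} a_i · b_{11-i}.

The convolution is the x^11 coefficient of A(x)B(x).
Σ = 0·0 + 1·0 + 2·0 + 3·0 + 4·0 + 5·1 + 6·6 + 7·15 + 8·20 + 9·15 + 10·6 + 11·1 = 512.

512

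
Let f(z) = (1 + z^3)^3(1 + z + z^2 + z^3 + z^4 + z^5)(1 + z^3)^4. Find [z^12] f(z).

(1 + z^3)^3 has coefficients 1,0,0,3,0,0,3,0,0,1 for degrees 0…9.
(1 + z + z^2 + z^3 + z^4 + z^5) has coefficients 1,1,1,1,1,1,0,0,0,0,0,0,0 for degrees 0…12.
Finally multiplying by (1 + z^3)^4, the product of all factors after the first has coefficients 1,1,1,5,5,5,10,10,10,10,10,10,5 for degrees 0…12.
[z^12] = 1·5 + 3·10 + 3·10 + 1·5 = 70.

70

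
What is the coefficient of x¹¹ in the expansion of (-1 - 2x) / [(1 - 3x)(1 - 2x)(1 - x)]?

-1312220

The denominator gives the recurrence a_n = 6a_(n−1) − 11a_(n−2) + 6a_(n−3) for n ≥ 3; the numerator fixes a_0 = -1, a_1 = -8, a_2 = -37.
Iterating: -1, -8, -37, -140, -481, -1568, -4957, -15380, -47161, -143528, -434677, -1312220, so a_11 = -1312220.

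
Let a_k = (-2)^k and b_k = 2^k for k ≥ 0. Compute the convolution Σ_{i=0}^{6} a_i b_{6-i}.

64

The convolution is the t^6 coefficient of A(t)B(t).
Σ = 1·64 − 2·32 + 4·16 − 8·8 + 16·4 − 32·2 + 64·1 = 64.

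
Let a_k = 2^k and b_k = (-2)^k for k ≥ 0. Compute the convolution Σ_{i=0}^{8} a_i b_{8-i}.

256

The convolution is the t^8 coefficient of A(t)B(t).
Σ = 1·256 + 2·(-128) + 4·64 + 8·(-32) + 16·16 + 32·(-8) + 64·4 + 128·(-2) + 256·1 = 256.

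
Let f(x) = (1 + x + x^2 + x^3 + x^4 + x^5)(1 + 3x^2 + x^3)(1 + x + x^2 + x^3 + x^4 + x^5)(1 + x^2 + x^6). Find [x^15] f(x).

20

(1 + x + x^2 + x^3 + x^4 + x^5) has coefficients 1,1,1,1,1,1 for degrees 0…5.
(1 + 3x^2 + x^3) has coefficients 1,0,3,1,0,0,0,0,0,0,0,0,0,0,0,0 for degrees 0…15.
Multiplying by (1 + x + x^2 + x^3 + x^4 + x^5) gives running coefficients 1,1,4,5,5,5,4,4,1,0,0,0,0,0,0,0 for degrees 0…15.
Finally multiplying by (1 + x^2 + x^6), the product of all factors after the first has coefficients 1,1,5,6,9,10,10,10,9,9,6,5,4,4,1,0 for degrees 0…15.
[x^15] = 1·0 + 1·1 + 1·4 + 1·4 + 1·5 + 1·6 = 20.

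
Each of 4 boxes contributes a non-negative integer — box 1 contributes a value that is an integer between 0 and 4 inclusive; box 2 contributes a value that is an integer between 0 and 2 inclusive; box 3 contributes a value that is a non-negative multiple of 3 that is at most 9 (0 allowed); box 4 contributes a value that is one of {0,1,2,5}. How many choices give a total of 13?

17

The generating function for the choices is (1 + z + z² + z³ + z⁴)·(1 + z + z²)·(1 + z³ + z⁶ + z⁹)·(1 + z + z² + z⁵); the count is [z¹³].
(1 + z + z² + z³ + z⁴) has coefficients 1,1,1,1,1 for degrees 0…4.
(1 + z + z²) has coefficients 1,1,1,0,0,0,0,0,0,0,0,0,0,0 for degrees 0…13.
Multiplying by (1 + z³ + z⁶ + z⁹) gives running coefficients 1,1,1,1,1,1,1,1,1,1,1,1,0,0 for degrees 0…13.
Finally multiplying by (1 + z + z² + z⁵), the product of all factors after the first has coefficients 1,2,3,3,3,4,4,4,4,4,4,4,3,2 for degrees 0…13.
[z¹³] = 1·2 + 1·3 + 1·4 + 1·4 + 1·4 = 17.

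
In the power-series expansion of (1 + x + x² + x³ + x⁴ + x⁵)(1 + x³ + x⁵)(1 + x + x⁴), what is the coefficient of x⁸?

6

(1 + x + x² + x³ + x⁴ + x⁵) has coefficients 1,1,1,1,1,1 for degrees 0…5.
(1 + x³ + x⁵) has coefficients 1,0,0,1,0,1,0,0,0 for degrees 0…8.
Finally multiplying by (1 + x + x⁴), the product of all factors after the first has coefficients 1,1,0,1,2,1,1,1,0 for degrees 0…8.
[x⁸] = 1·0 + 1·1 + 1·1 + 1·1 + 1·2 + 1·1 = 6.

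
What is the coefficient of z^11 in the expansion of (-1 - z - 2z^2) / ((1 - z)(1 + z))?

-1

The denominator gives the recurrence a_n = a_(n−2) for n ≥ 3; the numerator fixes a_0 = -1, a_1 = -1, a_2 = -3.
Iterating: -1, -1, -3, -1, -3, -1, -3, -1, -3, -1, -3, -1, so a_11 = -1.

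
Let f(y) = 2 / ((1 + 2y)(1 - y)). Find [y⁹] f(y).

Partial fractions give a closed form: a_n = (4/3)·(-2)^n + (2/3)·1^n.
At n = 9: a_9 = -682.

-682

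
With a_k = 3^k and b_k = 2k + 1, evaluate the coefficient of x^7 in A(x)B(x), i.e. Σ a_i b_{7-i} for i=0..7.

The convolution is the x^7 coefficient of A(x)B(x).
Σ = 1·15 + 3·13 + 9·11 + 27·9 + 81·7 + 243·5 + 729·3 + 2187·1 = 6552.

6552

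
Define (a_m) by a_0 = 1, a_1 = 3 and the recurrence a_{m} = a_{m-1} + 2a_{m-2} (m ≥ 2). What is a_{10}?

1365

The ordinary generating function has denominator 1 - t - 2t^2.
Iterating the recurrence: a_0,…,a_{10} = 1, 3, 5, 11, 21, 43, 85, 171, 341, 683, 1365.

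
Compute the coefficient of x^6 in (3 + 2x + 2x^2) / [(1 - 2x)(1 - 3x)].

7929

The denominator gives the recurrence a_n = 5a_(n−1) − 6a_(n−2) for n ≥ 3; the numerator fixes a_0 = 3, a_1 = 17, a_2 = 69.
Iterating: 3, 17, 69, 243, 801, 2547, 7929, so a_6 = 7929.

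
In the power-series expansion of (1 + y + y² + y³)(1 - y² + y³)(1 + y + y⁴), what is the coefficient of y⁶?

(1 + y + y² + y³) has coefficients 1,1,1,1 for degrees 0…3.
(1 - y² + y³) has coefficients 1,0,-1,1,0,0,0 for degrees 0…6.
Finally multiplying by (1 + y + y⁴), the product of all factors after the first has coefficients 1,1,-1,0,2,0,-1 for degrees 0…6.
[y⁶] = 1·(-1) + 1·0 + 1·2 + 1·0 = 1.

1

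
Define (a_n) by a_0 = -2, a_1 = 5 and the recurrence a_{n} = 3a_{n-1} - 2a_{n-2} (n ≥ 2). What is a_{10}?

7159

The ordinary generating function has denominator 1 - 3x + 2x^2.
Iterating the recurrence: a_0,…,a_{10} = -2, 5, 19, 47, 103, 215, 439, 887, 1783, 3575, 7159.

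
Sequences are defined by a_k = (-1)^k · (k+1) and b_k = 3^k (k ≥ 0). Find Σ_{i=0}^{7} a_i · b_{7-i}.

Write out a_i and b_{7-i} for i = 0,…,7 and sum the products.
Σ = 1·2187 − 2·729 + 3·243 − 4·81 + 5·27 − 6·9 + 7·3 − 8·1 = 1228.

1228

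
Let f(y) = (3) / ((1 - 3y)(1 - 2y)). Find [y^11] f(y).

Partial fractions give a closed form: a_n = (9)·3^n + (-6)·2^n.
At n = 11: a_11 = 1582035.

1582035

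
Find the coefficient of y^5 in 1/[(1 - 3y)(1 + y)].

182

Partial fractions give a closed form: a_n = (3/4)·3^n + (1/4)·(-1)^n.
At n = 5: a_5 = 182.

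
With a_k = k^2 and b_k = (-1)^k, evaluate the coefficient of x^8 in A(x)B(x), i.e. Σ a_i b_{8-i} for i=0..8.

36

Write out a_i and b_{8-i} for i = 0,…,8 and sum the products.
Σ = 0·1 + 1·(-1) + 4·1 + 9·(-1) + 16·1 + 25·(-1) + 36·1 + 49·(-1) + 64·1 = 36.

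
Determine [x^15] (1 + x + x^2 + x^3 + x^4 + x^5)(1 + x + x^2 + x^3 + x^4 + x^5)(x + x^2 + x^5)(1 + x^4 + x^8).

(1 + x + x^2 + x^3 + x^4 + x^5) has coefficients 1,1,1,1,1,1 for degrees 0…5.
(1 + x + x^2 + x^3 + x^4 + x^5) has coefficients 1,1,1,1,1,1,0,0,0,0,0,0,0,0,0,0 for degrees 0…15.
Multiplying by (x + x^2 + x^5) gives running coefficients 0,1,2,2,2,3,3,2,1,1,1,0,0,0,0,0 for degrees 0…15.
Finally multiplying by (1 + x^4 + x^8), the product of all factors after the first has coefficients 0,1,2,2,2,4,5,4,3,5,6,4,3,4,4,2 for degrees 0…15.
[x^15] = 1·2 + 1·4 + 1·4 + 1·3 + 1·4 + 1·6 = 23.

23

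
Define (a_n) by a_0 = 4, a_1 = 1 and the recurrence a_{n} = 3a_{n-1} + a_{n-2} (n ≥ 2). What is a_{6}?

The ordinary generating function has denominator 1 - 3t - t^2.
Iterating the recurrence: a_0,…,a_{6} = 4, 1, 7, 22, 73, 241, 796.

796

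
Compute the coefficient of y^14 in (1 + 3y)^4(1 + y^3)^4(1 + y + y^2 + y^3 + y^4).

1573

(1 + 3y)^4 has coefficients 1,12,54,108,81 for degrees 0…4.
(1 + y^3)^4 has coefficients 1,0,0,4,0,0,6,0,0,4,0,0,1,0,0 for degrees 0…14.
Finally multiplying by (1 + y + y^2 + y^3 + y^4), the product of all factors after the first has coefficients 1,1,1,5,5,4,10,10,6,10,10,4,5,5,1 for degrees 0…14.
[y^14] = 1·1 + 12·5 + 54·5 + 108·4 + 81·10 = 1573.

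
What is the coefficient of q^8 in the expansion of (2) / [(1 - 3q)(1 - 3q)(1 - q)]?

The denominator gives the recurrence a_n = 7a_(n−1) − 15a_(n−2) + 9a_(n−3) for n ≥ 3; the numerator fixes a_0 = 2, a_1 = 14, a_2 = 68.
Iterating: 2, 14, 68, 284, 1094, 4010, 14216, 49208, 167306, so a_8 = 167306.

167306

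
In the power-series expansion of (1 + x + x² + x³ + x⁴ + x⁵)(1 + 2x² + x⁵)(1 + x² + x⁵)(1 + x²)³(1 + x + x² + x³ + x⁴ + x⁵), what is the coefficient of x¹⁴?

(1 + x + x² + x³ + x⁴ + x⁵) has coefficients 1,1,1,1,1,1 for degrees 0…5.
(1 + 2x² + x⁵) has coefficients 1,0,2,0,0,1,0,0,0,0,0,0,0,0,0 for degrees 0…14.
Multiplying by (1 + x² + x⁵) gives running coefficients 1,0,3,0,2,2,0,3,0,0,1,0,0,0,0 for degrees 0…14.
Multiplying by (1 + x²)³ gives running coefficients 1,0,6,0,14,2,16,9,9,15,3,11,3,3,3 for degrees 0…14.
Finally multiplying by (1 + x + x² + x³ + x⁴ + x⁵), the product of all factors after the first has coefficients 1,1,7,7,21,23,38,47,50,65,54,63,50,44,38 for degrees 0…14.
[x¹⁴] = 1·38 + 1·44 + 1·50 + 1·63 + 1·54 + 1·65 = 314.

314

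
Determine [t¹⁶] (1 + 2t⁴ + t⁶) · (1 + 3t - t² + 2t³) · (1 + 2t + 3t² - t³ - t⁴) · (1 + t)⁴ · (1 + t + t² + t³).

-54

(1 + 2t⁴ + t⁶) has coefficients 1,0,0,0,2,0,1 for degrees 0…6.
(1 + 3t - t² + 2t³) has coefficients 1,3,-1,2,0,0,0,0,0,0,0,0,0,0,0,0,0 for degrees 0…16.
Multiplying by (1 + 2t + 3t² - t³ - t⁴) gives running coefficients 1,5,8,8,-3,4,-1,-2,0,0,0,0,0,0,0,0,0 for degrees 0…16.
Multiplying by (1 + t)⁴ gives running coefficients 1,9,34,74,98,77,37,14,-1,-12,-9,-2,0,0,0,0,0 for degrees 0…16.
Finally multiplying by (1 + t + t² + t³), the product of all factors after the first has coefficients 1,10,44,118,215,283,286,226,127,38,-8,-24,-23,-11,-2,0,0 for degrees 0…16.
[t¹⁶] = 1·0 + 2·(-23) + 1·(-8) = -54.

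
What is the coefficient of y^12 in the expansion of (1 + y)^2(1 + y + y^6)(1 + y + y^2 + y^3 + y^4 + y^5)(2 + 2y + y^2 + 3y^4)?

(1 + y)^2 has coefficients 1,2,1 for degrees 0…2.
(1 + y + y^6) has coefficients 1,1,0,0,0,0,1,0,0,0,0,0,0 for degrees 0…12.
Multiplying by (1 + y + y^2 + y^3 + y^4 + y^5) gives running coefficients 1,2,2,2,2,2,2,1,1,1,1,1,0 for degrees 0…12.
Finally multiplying by (2 + 2y + y^2 + 3y^4), the product of all factors after the first has coefficients 2,6,9,10,13,16,16,14,12,11,11,8,6 for degrees 0…12.
[y^12] = 1·6 + 2·8 + 1·11 = 33.

33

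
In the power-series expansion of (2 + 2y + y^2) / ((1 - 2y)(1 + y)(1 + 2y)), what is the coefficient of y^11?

-341

The denominator gives the recurrence a_n = −a_(n−1) + 4a_(n−2) + 4a_(n−3) for n ≥ 3; the numerator fixes a_0 = 2, a_1 = 0, a_2 = 9.
Iterating: 2, 0, 9, -1, 37, -5, 149, -21, 597, -85, 2389, -341, so a_11 = -341.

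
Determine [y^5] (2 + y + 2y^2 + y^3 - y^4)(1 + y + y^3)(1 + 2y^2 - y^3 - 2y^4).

(2 + y + 2y^2 + y^3 - y^4) has coefficients 2,1,2,1,-1 for degrees 0…4.
(1 + y + y^3) has coefficients 1,1,0,1,0,0 for degrees 0…5.
Finally multiplying by (1 + 2y^2 - y^3 - 2y^4), the product of all factors after the first has coefficients 1,1,2,2,-3,0 for degrees 0…5.
[y^5] = 2·0 + 1·(-3) + 2·2 + 1·2 − 1·1 = 2.

2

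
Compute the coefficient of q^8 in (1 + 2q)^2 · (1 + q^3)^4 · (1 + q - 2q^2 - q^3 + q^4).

(1 + 2q)^2 has coefficients 1,4,4 for degrees 0…2.
(1 + q^3)^4 has coefficients 1,0,0,4,0,0,6,0,0 for degrees 0…8.
Finally multiplying by (1 + q - 2q^2 - q^3 + q^4), the product of all factors after the first has coefficients 1,1,-2,3,5,-8,2,10,-12 for degrees 0…8.
[q^8] = 1·(-12) + 4·10 + 4·2 = 36.

36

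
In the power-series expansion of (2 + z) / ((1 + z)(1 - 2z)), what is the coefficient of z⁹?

Partial fractions give a closed form: a_n = (1/3)·(-1)^n + (5/3)·2^n.
At n = 9: a_9 = 853.

853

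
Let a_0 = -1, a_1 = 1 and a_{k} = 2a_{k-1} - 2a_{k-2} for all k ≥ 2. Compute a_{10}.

The ordinary generating function has denominator 1 - 2x + 2x^2.
Iterating the recurrence: a_0,…,a_{10} = -1, 1, 4, 6, 4, -4, -16, -24, -16, 16, 64.

64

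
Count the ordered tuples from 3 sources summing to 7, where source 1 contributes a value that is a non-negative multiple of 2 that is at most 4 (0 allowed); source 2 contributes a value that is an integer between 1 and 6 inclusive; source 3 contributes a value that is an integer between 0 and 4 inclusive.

The generating function for the choices is (1 + t² + t⁴)·(t + t² + t³ + t⁴ + t⁵ + t⁶)·(1 + t + t² + t³ + t⁴); the count is [t⁷].
(1 + t² + t⁴) has coefficients 1,0,1,0,1 for degrees 0…4.
(t + t² + t³ + t⁴ + t⁵ + t⁶) has coefficients 0,1,1,1,1,1,1,0 for degrees 0…7.
Finally multiplying by (1 + t + t² + t³ + t⁴), the product of all factors after the first has coefficients 0,1,2,3,4,5,5,4 for degrees 0…7.
[t⁷] = 1·4 + 1·5 + 1·3 = 12.

12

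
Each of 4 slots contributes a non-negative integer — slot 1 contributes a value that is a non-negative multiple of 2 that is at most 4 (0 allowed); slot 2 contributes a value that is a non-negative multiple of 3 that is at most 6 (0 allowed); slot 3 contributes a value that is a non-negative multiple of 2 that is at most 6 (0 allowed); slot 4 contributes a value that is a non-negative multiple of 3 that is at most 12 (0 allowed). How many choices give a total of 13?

The generating function for the choices is (1 + q² + q⁴)·(1 + q³ + q⁶)·(1 + q² + q⁴ + q⁶)·(1 + q³ + q⁶ + q⁹ + q¹²); the count is [q¹³].
(1 + q² + q⁴) has coefficients 1,0,1,0,1 for degrees 0…4.
(1 + q³ + q⁶) has coefficients 1,0,0,1,0,0,1,0,0,0,0,0,0,0 for degrees 0…13.
Multiplying by (1 + q² + q⁴ + q⁶) gives running coefficients 1,0,1,1,1,1,2,1,1,1,1,0,1,0 for degrees 0…13.
Finally multiplying by (1 + q³ + q⁶ + q⁹ + q¹²), the product of all factors after the first has coefficients 1,0,1,2,1,2,4,2,3,5,3,3,6,3 for degrees 0…13.
[q¹³] = 1·3 + 1·3 + 1·5 = 11.

11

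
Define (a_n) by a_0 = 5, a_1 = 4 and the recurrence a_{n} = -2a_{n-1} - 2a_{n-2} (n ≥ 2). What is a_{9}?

The ordinary generating function has denominator 1 + 2y + 2y^2.
Iterating the recurrence: a_0,…,a_{9} = 5, 4, -18, 28, -20, -16, 72, -112, 80, 64.

64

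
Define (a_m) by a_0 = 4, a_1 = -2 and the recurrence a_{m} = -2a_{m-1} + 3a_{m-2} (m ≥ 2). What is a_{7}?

The ordinary generating function has denominator 1 + 2y - 3y^2.
Iterating the recurrence: a_0,…,a_{7} = 4, -2, 16, -38, 124, -362, 1096, -3278.

-3278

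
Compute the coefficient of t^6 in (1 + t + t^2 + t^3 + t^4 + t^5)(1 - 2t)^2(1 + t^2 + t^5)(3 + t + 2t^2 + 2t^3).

-3

(1 + t + t^2 + t^3 + t^4 + t^5) has coefficients 1,1,1,1,1,1 for degrees 0…5.
(1 - 2t)^2 has coefficients 1,-4,4,0,0,0,0 for degrees 0…6.
Multiplying by (1 + t^2 + t^5) gives running coefficients 1,-4,5,-4,4,1,-4 for degrees 0…6.
Finally multiplying by (3 + t + 2t^2 + 2t^3), the product of all factors after the first has coefficients 3,-11,13,-13,10,9,-11 for degrees 0…6.
[t^6] = 1·(-11) + 1·9 + 1·10 + 1·(-13) + 1·13 + 1·(-11) = -3.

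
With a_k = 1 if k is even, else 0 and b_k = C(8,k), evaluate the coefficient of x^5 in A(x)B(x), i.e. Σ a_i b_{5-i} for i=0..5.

Write out a_i and b_{5-i} for i = 0,…,5 and sum the products.
Σ = 1·56 + 0·70 + 1·56 + 0·28 + 1·8 + 0·1 = 120.

120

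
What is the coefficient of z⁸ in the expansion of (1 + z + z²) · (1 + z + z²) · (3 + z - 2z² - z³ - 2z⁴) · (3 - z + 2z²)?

(1 + z + z²) has coefficients 1,1,1 for degrees 0…2.
(1 + z + z²) has coefficients 1,1,1,0,0,0,0,0,0 for degrees 0…8.
Multiplying by (3 + z - 2z² - z³ - 2z⁴) gives running coefficients 3,4,2,-2,-5,-3,-2,0,0 for degrees 0…8.
Finally multiplying by (3 - z + 2z²), the product of all factors after the first has coefficients 9,9,8,0,-9,-8,-13,-4,-4 for degrees 0…8.
[z⁸] = 1·(-4) + 1·(-4) + 1·(-13) = -21.

-21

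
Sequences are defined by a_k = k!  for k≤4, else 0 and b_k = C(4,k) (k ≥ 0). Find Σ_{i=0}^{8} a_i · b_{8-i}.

24

This is [x^8] in the product of the two ordinary generating functions.
Σ = 1·0 + 1·0 + 2·0 + 6·0 + 24·1 + 0·4 + 0·6 + 0·4 + 0·1 = 24.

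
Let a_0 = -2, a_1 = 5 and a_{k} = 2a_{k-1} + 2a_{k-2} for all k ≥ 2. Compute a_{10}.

The ordinary generating function has denominator 1 - 2q - 2q^2.
Iterating the recurrence: a_0,…,a_{10} = -2, 5, 6, 22, 56, 156, 424, 1160, 3168, 8656, 23648.

23648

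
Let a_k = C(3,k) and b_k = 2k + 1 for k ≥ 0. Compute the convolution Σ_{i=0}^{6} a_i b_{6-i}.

Write out a_i and b_{6-i} for i = 0,…,6 and sum the products.
Σ = 1·13 + 3·11 + 3·9 + 1·7 + 0·5 + 0·3 + 0·1 = 80.

80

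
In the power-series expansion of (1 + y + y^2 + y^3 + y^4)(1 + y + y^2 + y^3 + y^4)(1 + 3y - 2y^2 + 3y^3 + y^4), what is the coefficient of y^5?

22

(1 + y + y^2 + y^3 + y^4) has coefficients 1,1,1,1,1 for degrees 0…4.
(1 + y + y^2 + y^3 + y^4) has coefficients 1,1,1,1,1,0 for degrees 0…5.
Finally multiplying by (1 + 3y - 2y^2 + 3y^3 + y^4), the product of all factors after the first has coefficients 1,4,2,5,6,5 for degrees 0…5.
[y^5] = 1·5 + 1·6 + 1·5 + 1·2 + 1·4 = 22.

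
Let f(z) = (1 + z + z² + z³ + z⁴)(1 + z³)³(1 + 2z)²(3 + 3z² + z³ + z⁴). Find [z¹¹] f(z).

(1 + z + z² + z³ + z⁴) has coefficients 1,1,1,1,1 for degrees 0…4.
(1 + z³)³ has coefficients 1,0,0,3,0,0,3,0,0,1,0,0 for degrees 0…11.
Multiplying by (1 + 2z)² gives running coefficients 1,4,4,3,12,12,3,12,12,1,4,4 for degrees 0…11.
Finally multiplying by (3 + 3z² + z³ + z⁴), the product of all factors after the first has coefficients 3,12,15,22,53,53,52,87,69,54,63,39 for degrees 0…11.
[z¹¹] = 1·39 + 1·63 + 1·54 + 1·69 + 1·87 = 312.

312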